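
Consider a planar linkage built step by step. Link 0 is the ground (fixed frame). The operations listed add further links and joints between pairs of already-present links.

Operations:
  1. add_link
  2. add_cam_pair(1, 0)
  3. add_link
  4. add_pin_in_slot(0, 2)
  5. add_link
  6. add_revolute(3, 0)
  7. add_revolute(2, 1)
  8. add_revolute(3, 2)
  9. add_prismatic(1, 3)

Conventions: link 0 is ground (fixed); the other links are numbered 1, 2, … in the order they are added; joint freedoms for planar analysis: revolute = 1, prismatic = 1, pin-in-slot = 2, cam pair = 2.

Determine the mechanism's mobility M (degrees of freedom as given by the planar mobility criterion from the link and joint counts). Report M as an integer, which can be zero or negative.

L=1 J1=0 J2=0
add link → L=2 J1=0 J2=0
C@1,0 dof=2 J2 → L=2 J1=0 J2=1
add link → L=3 J1=0 J2=1
PS@0,2 dof=2 J2 → L=3 J1=0 J2=2
add link → L=4 J1=0 J2=2
R@3,0 dof=1 J1 → L=4 J1=1 J2=2
R@2,1 dof=1 J1 → L=4 J1=2 J2=2
R@3,2 dof=1 J1 → L=4 J1=3 J2=2
P@1,3 dof=1 J1 → L=4 J1=4 J2=2
M=3(L−1)−2J1−J2=3·3−2·4−2=-1

M = -1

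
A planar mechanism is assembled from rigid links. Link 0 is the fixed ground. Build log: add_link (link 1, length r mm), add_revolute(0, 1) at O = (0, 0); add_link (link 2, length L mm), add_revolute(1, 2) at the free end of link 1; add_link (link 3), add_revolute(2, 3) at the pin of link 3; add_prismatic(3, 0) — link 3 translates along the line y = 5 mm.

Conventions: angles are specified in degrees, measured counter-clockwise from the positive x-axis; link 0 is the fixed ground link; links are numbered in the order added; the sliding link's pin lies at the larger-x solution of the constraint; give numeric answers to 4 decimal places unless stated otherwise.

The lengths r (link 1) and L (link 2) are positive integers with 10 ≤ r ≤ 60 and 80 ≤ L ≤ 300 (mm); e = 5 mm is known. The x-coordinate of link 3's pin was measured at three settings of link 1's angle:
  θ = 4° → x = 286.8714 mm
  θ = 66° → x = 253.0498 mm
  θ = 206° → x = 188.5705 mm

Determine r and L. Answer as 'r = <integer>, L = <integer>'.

constraint per measurement: (x − r cos θ)² + (r sin θ − e)² = L²
subtracting the θ₁ and θ₂ equations cancels the r² and L² terms:
r = (x₁² − x₂²) / (2[(x₁cos θ₁ + e sin θ₁) − (x₂cos θ₂ + e sin θ₂)]) = 51.0001 → r = 51
L² = (x₁ − r cos θ₁)² + (r sin θ₁ − e)² = 55696.0196 → L = 236.0000 → L = 236
check at θ₃=206°: x = 188.5705 (printed 188.5705) ✓

r = 51, L = 236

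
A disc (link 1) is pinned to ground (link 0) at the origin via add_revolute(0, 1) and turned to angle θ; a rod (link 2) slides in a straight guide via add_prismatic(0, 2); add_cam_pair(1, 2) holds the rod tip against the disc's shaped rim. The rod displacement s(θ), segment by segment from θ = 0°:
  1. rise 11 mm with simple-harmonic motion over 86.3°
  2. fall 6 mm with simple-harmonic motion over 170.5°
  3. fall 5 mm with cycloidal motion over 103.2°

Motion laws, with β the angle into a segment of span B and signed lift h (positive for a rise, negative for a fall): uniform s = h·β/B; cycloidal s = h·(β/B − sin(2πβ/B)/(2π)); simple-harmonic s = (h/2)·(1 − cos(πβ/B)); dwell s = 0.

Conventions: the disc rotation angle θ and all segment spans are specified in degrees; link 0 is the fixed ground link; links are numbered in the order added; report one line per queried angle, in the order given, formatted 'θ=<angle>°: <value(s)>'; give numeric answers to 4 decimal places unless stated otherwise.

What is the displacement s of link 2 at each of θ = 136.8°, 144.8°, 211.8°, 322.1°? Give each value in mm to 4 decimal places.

segment 1 (0° to 86.3°, simple-harmonic, h = 11) is passed completely: s = 0.0000 + (11) = 11.0000
θ = 136.8° falls in segment 2 (86.3° to 256.8°, simple-harmonic, h = -6): β = 136.8 − 86.3 = 50.5°, B = 170.5°; Δs = -6/2·(1 − cos(π·0.2962)) = -1.2077; s = 11.0000 − 1.2077 = 9.7923
θ = 144.8° falls in segment 2 (86.3° to 256.8°, simple-harmonic, h = -6): β = 144.8 − 86.3 = 58.5°, B = 170.5°; Δs = -6/2·(1 − cos(π·0.3431)) = -1.5805; s = 11.0000 − 1.5805 = 9.4195
θ = 211.8° falls in segment 2 (86.3° to 256.8°, simple-harmonic, h = -6): β = 211.8 − 86.3 = 125.5°, B = 170.5°; Δs = -6/2·(1 − cos(π·0.7361)) = -5.0265; s = 11.0000 − 5.0265 = 5.9735
segment 2 (86.3° to 256.8°, simple-harmonic, h = -6) is passed completely: s = 11.0000 + (-6) = 5.0000
θ = 322.1° falls in segment 3 (256.8° to 360°, cycloidal, h = -5): β = 322.1 − 256.8 = 65.3°, B = 103.2°; Δs = -5·(0.6328 − sin(2π·0.6328)/(2π)) = -3.7532; s = 5.0000 − 3.7532 = 1.2468

θ=136.8°: 9.7923
θ=144.8°: 9.4195
θ=211.8°: 5.9735
θ=322.1°: 1.2468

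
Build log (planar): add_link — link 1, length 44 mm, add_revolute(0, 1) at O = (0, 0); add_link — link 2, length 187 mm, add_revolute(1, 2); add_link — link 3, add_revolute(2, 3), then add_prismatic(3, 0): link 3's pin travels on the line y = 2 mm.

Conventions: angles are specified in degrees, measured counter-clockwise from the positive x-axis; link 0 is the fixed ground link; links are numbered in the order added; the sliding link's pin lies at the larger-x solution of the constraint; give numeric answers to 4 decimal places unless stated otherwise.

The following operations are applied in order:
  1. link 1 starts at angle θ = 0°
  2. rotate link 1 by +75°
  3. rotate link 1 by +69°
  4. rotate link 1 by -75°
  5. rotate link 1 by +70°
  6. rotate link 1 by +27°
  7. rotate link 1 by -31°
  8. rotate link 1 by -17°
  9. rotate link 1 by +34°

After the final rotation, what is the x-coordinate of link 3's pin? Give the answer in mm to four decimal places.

geometry: r = 44 mm, L = 187 mm, e = 2 mm; θ starts at 0°
rotate link 1 by +75°: θ ← 0° +75° = 75°
rotate link 1 by +69°: θ ← 75° +69° = 144°
rotate link 1 by -75°: θ ← 144° -75° = 69°
rotate link 1 by +70°: θ ← 69° +70° = 139°
rotate link 1 by +27°: θ ← 139° +27° = 166°
rotate link 1 by -31°: θ ← 166° -31° = 135°
rotate link 1 by -17°: θ ← 135° -17° = 118°
rotate link 1 by +34°: θ ← 118° +34° = 152°
crank pin P = (r cos θ, r sin θ) = (-38.849694, 20.656749)
h = r sin θ − e = 20.656749 − 2 = 18.656749
x = r cos θ + √(L² − h²) = -38.849694 + 186.066993 = 147.217298

147.2173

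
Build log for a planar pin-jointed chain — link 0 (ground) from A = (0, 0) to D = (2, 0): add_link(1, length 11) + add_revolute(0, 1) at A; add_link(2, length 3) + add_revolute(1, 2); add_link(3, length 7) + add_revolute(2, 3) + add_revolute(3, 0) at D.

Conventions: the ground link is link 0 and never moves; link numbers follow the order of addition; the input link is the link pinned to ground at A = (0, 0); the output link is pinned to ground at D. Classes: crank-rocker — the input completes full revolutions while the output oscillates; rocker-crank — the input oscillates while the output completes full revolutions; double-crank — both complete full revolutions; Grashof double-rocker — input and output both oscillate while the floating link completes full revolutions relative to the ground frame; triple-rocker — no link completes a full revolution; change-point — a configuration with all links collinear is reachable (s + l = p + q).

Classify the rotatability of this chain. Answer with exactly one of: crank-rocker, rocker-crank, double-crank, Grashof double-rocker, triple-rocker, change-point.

lengths: ground=2, input=11, coupler=3, output=7
sorted: s=2 (shortest), l=11 (longest), p+q=10
s + l = 13 vs p + q = 10
s + l > p + q → non-Grashof → no link fully rotates → triple-rocker

triple-rocker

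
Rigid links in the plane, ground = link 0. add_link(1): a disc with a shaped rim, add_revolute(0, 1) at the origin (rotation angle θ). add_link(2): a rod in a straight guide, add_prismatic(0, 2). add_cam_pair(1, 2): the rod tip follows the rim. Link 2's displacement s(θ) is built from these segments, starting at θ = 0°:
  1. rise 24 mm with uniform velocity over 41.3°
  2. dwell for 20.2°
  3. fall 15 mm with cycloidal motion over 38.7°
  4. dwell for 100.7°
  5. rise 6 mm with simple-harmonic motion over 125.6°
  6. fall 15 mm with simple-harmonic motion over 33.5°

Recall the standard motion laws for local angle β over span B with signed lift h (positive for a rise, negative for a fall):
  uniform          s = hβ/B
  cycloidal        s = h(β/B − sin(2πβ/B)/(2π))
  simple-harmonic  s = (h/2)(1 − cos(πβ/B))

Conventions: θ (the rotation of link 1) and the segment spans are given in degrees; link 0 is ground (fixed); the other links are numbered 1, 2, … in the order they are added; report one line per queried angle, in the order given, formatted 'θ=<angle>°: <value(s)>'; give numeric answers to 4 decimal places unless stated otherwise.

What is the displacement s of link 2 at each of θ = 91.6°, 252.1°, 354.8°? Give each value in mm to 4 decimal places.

segment 1 (0° to 41.3°, uniform, h = 24) is passed completely: s = 0.0000 + (24) = 24.0000
segment 2 (41.3° to 61.5°, dwell): s unchanged at 24.0000
θ = 91.6° falls in segment 3 (61.5° to 100.2°, cycloidal, h = -15): β = 91.6 − 61.5 = 30.1°, B = 38.7°; Δs = -15·(0.7778 − sin(2π·0.7778)/(2π)) = -14.0177; s = 24.0000 − 14.0177 = 9.9823
segment 3 (61.5° to 100.2°, cycloidal, h = -15) is passed completely: s = 24.0000 + (-15) = 9.0000
segment 4 (100.2° to 200.9°, dwell): s unchanged at 9.0000
θ = 252.1° falls in segment 5 (200.9° to 326.5°, simple-harmonic, h = 6): β = 252.1 − 200.9 = 51.2°, B = 125.6°; Δs = 6/2·(1 − cos(π·0.4076)) = 2.1417; s = 9.0000 + 2.1417 = 11.1417
segment 5 (200.9° to 326.5°, simple-harmonic, h = 6) is passed completely: s = 9.0000 + (6) = 15.0000
θ = 354.8° falls in segment 6 (326.5° to 360°, simple-harmonic, h = -15): β = 354.8 − 326.5 = 28.3°, B = 33.5°; Δs = -15/2·(1 − cos(π·0.8448)) = -14.1258; s = 15.0000 − 14.1258 = 0.8742

θ=91.6°: 9.9823
θ=252.1°: 11.1417
θ=354.8°: 0.8742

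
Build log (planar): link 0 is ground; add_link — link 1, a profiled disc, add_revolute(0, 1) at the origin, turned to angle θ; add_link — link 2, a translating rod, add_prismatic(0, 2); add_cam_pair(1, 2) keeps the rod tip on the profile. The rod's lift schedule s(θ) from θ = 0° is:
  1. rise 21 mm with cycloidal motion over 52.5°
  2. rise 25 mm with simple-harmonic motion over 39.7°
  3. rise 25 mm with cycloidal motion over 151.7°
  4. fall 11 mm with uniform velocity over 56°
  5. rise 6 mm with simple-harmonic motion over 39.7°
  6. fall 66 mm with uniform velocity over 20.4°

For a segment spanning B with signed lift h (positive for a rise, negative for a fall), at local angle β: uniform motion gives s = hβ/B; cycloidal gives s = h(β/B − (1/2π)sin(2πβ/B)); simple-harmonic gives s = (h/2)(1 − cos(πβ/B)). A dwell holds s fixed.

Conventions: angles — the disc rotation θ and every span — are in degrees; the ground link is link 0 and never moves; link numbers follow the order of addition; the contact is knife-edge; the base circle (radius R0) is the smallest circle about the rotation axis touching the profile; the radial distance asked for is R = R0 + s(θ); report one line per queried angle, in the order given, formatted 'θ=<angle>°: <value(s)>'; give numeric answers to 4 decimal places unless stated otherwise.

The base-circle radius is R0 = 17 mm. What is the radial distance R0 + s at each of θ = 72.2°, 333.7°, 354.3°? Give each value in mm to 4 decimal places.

seg 1 [0°–52.5°] cycloidal, h=21: full span → s += 21 → s = 21.0000
seg 2 [52.5°–92.2°] simple-harmonic, h=25: θ=72.2° here. β=19.7, B=39.7. 25/2·(1 − cos(π·0.4962)) = 12.3516 → s = 33.3516
seg 2 [52.5°–92.2°] simple-harmonic, h=25: full span → s += 25 → s = 46.0000
seg 3 [92.2°–243.9°] cycloidal, h=25: full span → s += 25 → s = 71.0000
seg 4 [243.9°–299.9°] uniform, h=-11: full span → s += -11 → s = 60.0000
seg 5 [299.9°–339.6°] simple-harmonic, h=6: θ=333.7° here. β=33.8, B=39.7. 6/2·(1 − cos(π·0.8514)) = 5.6789 → s = 65.6789
seg 5 [299.9°–339.6°] simple-harmonic, h=6: full span → s += 6 → s = 66.0000
seg 6 [339.6°–360°] uniform, h=-66: θ=354.3° here. β=14.7, B=20.4. -66·14.7/20.4 = -47.5588 → s = 18.4412
θ=72.2°: R = R0 + s = 17 + 33.3516 = 50.3516
θ=333.7°: R = R0 + s = 17 + 65.6789 = 82.6789
θ=354.3°: R = R0 + s = 17 + 18.4412 = 35.4412

θ=72.2°: 50.3516
θ=333.7°: 82.6789
θ=354.3°: 35.4412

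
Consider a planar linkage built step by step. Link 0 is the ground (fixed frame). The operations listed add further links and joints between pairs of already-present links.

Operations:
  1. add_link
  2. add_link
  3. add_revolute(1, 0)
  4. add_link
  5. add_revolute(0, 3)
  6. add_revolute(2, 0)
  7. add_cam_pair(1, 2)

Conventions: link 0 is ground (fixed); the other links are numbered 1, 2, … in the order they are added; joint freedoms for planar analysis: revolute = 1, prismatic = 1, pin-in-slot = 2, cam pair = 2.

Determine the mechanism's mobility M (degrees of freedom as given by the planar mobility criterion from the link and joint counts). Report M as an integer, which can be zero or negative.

L=1 J1=0 J2=0
add link → L=2 J1=0 J2=0
add link → L=3 J1=0 J2=0
R@1,0 dof=1 J1 → L=3 J1=1 J2=0
add link → L=4 J1=1 J2=0
R@0,3 dof=1 J1 → L=4 J1=2 J2=0
R@2,0 dof=1 J1 → L=4 J1=3 J2=0
C@1,2 dof=2 J2 → L=4 J1=3 J2=1
M=3(L−1)−2J1−J2=3·3−2·3−1=2

M = 2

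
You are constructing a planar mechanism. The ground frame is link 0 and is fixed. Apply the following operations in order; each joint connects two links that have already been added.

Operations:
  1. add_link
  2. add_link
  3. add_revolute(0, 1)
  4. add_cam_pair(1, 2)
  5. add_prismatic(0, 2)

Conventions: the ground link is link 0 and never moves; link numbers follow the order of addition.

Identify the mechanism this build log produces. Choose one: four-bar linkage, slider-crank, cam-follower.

links: 3 (incl. ground); joints: 1 revolute, 1 prismatic, 1 higher (cam) pair, forming one closed loop
3 links, revolute + prismatic + higher pair in one loop → cam-follower

cam-follower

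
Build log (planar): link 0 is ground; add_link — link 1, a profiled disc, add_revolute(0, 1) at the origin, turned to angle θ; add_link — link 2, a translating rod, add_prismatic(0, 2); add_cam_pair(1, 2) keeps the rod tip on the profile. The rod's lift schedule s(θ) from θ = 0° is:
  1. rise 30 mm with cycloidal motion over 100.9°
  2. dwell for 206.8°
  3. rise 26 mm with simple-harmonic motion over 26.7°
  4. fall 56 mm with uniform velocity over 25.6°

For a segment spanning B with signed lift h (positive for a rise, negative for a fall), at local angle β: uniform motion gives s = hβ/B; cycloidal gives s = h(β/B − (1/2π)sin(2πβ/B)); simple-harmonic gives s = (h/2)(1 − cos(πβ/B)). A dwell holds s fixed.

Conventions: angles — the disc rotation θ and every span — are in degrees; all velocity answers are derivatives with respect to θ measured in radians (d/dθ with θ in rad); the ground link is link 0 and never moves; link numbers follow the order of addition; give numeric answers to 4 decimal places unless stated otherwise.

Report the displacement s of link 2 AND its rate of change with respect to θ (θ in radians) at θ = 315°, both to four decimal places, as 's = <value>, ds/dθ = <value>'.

seg 1 [0°–100.9°] cycloidal, h=30: full span → s += 30 → s = 30.0000
seg 2 [100.9°–307.7°] dwell: s stays 30.0000
seg 3 [307.7°–334.4°] simple-harmonic, h=26: θ=315° here. β=7.3, B=26.7. 26/2·(1 − cos(π·0.2734)) = 4.5078 → s = 34.5078
velocity in seg [307.7°–334.4°] (simple-harmonic), θ in radians: β = 7.3° = 0.1274 rad, B = 26.7° = 0.4660 rad; ds/dθ = (πh/(2B)) sin(πβ/B) = (π·26/(2·0.4660)) sin(π·0.2734) = 66.356861 mm/rad

s = 34.5078, ds/dθ = 66.3569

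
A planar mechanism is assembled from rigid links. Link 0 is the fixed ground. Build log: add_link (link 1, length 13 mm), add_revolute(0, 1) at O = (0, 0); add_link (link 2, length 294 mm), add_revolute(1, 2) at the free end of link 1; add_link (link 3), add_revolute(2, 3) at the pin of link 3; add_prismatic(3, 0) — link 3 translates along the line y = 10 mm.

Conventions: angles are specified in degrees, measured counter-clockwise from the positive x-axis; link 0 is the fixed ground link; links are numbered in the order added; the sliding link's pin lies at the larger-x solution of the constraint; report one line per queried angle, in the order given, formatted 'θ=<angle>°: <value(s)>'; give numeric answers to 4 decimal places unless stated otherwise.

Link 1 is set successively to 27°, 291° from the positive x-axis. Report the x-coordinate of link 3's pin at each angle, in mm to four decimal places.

geometry: r = 13 mm, L = 294 mm, e = 10 mm
θ=27°: crank pin P = (r cos θ, r sin θ) = (11.583085, 5.901876)
θ=27°: h = r sin θ − e = 5.901876 − 10 = -4.098124
θ=27°: x = r cos θ + √(L² − h²) = 11.583085 + 293.971436 = 305.554521
θ=291°: crank pin P = (r cos θ, r sin θ) = (4.658783, -12.136546)
θ=291°: h = r sin θ − e = -12.136546 − 10 = -22.136546
θ=291°: x = r cos θ + √(L² − h²) = 4.658783 + 293.165437 = 297.824220

θ=27°: 305.5545
θ=291°: 297.8242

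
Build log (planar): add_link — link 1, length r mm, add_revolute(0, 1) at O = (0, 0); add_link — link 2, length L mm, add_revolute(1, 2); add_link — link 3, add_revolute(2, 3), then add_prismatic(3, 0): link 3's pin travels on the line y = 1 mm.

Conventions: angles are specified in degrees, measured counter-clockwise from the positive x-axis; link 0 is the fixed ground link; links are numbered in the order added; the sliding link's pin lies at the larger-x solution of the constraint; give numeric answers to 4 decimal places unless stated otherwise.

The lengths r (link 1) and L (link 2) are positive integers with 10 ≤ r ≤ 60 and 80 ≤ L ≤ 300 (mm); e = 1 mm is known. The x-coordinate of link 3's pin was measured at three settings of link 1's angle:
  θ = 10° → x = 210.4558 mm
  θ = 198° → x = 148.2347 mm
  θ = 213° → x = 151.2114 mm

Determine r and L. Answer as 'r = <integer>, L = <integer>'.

constraint per measurement: (x − r cos θ)² + (r sin θ − e)² = L²
subtracting the θ₁ and θ₂ equations cancels the r² and L² terms:
r = (x₁² − x₂²) / (2[(x₁cos θ₁ + e sin θ₁) − (x₂cos θ₂ + e sin θ₂)]) = 32.0000 → r = 32
L² = (x₁ − r cos θ₁)² + (r sin θ₁ − e)² = 32040.9860 → L = 179.0000 → L = 179
check at θ₃=213°: x = 151.2114 (printed 151.2114) ✓

r = 32, L = 179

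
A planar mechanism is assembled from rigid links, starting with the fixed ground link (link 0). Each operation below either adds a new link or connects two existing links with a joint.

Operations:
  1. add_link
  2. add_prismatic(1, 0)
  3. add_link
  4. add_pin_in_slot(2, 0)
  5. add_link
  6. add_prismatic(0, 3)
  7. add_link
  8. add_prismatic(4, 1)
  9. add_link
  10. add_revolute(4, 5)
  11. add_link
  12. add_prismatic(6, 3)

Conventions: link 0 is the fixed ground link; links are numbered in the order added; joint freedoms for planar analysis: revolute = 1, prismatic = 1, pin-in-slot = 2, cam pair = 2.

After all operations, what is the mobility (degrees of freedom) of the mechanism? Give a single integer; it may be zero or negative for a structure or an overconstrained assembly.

(L,J1,J2)=(1,0,0); link0 fixed
link1: (2,0,0)
P 1-0 [J1]: (2,1,0)
link2: (3,1,0)
PS 2-0 [J2]: (3,1,1)
link3: (4,1,1)
P 0-3 [J1]: (4,2,1)
link4: (5,2,1)
P 4-1 [J1]: (5,3,1)
link5: (6,3,1)
R 4-5 [J1]: (6,4,1)
link6: (7,4,1)
P 6-3 [J1]: (7,5,1)
Grübler: 3·6 − 2·5 − 1 = 7

M = 7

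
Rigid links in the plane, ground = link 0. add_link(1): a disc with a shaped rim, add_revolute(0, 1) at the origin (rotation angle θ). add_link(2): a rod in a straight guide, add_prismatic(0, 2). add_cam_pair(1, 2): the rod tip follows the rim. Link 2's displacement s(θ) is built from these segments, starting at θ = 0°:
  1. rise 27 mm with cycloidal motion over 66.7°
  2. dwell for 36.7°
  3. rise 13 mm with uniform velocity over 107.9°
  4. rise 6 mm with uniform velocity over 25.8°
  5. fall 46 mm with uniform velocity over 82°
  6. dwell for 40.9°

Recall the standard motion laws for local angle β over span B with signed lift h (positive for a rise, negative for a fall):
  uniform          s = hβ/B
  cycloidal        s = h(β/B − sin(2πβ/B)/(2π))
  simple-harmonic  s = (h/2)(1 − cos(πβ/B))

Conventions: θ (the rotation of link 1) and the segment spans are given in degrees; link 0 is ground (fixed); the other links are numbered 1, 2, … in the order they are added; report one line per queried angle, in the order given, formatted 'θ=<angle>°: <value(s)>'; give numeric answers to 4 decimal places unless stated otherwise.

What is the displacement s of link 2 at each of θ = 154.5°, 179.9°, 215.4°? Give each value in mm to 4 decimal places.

segment 1 (0° to 66.7°, cycloidal, h = 27) is passed completely: s = 0.0000 + (27) = 27.0000
segment 2 (66.7° to 103.4°, dwell): s unchanged at 27.0000
θ = 154.5° falls in segment 3 (103.4° to 211.3°, uniform, h = 13): β = 154.5 − 103.4 = 51.1°, B = 107.9°; Δs = 13·51.1/107.9 = 6.1566; s = 27.0000 + 6.1566 = 33.1566
θ = 179.9° falls in segment 3 (103.4° to 211.3°, uniform, h = 13): β = 179.9 − 103.4 = 76.5°, B = 107.9°; Δs = 13·76.5/107.9 = 9.2169; s = 27.0000 + 9.2169 = 36.2169
segment 3 (103.4° to 211.3°, uniform, h = 13) is passed completely: s = 27.0000 + (13) = 40.0000
θ = 215.4° falls in segment 4 (211.3° to 237.1°, uniform, h = 6): β = 215.4 − 211.3 = 4.1°, B = 25.8°; Δs = 6·4.1/25.8 = 0.9535; s = 40.0000 + 0.9535 = 40.9535

θ=154.5°: 33.1566
θ=179.9°: 36.2169
θ=215.4°: 40.9535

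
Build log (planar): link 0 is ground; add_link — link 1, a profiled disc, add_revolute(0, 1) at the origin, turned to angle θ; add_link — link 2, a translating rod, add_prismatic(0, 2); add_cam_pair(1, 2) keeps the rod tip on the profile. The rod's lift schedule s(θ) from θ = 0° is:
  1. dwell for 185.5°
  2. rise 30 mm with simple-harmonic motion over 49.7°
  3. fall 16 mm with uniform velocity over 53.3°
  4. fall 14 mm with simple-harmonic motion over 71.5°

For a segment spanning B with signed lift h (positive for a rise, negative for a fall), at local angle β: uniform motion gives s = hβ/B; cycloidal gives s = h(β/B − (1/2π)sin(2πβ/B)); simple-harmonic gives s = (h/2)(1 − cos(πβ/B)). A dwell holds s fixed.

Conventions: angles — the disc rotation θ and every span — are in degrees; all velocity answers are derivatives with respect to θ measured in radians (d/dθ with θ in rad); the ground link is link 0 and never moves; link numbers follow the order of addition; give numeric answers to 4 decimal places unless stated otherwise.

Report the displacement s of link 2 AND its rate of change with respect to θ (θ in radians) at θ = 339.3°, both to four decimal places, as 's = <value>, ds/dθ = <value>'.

seg 1 [0°–185.5°] dwell: s stays 0.0000
seg 2 [185.5°–235.2°] simple-harmonic, h=30: full span → s += 30 → s = 30.0000
seg 3 [235.2°–288.5°] uniform, h=-16: full span → s += -16 → s = 14.0000
seg 4 [288.5°–360°] simple-harmonic, h=-14: θ=339.3° here. β=50.8, B=71.5. -14/2·(1 − cos(π·0.7105)) = -11.2989 → s = 2.7011
velocity in seg [288.5°–360°] (simple-harmonic), θ in radians: β = 50.8° = 0.8866 rad, B = 71.5° = 1.2479 rad; ds/dθ = (πh/(2B)) sin(πβ/B) = (π·(-14)/(2·1.2479)) sin(π·0.7105) = -13.907783 mm/rad

s = 2.7011, ds/dθ = -13.9078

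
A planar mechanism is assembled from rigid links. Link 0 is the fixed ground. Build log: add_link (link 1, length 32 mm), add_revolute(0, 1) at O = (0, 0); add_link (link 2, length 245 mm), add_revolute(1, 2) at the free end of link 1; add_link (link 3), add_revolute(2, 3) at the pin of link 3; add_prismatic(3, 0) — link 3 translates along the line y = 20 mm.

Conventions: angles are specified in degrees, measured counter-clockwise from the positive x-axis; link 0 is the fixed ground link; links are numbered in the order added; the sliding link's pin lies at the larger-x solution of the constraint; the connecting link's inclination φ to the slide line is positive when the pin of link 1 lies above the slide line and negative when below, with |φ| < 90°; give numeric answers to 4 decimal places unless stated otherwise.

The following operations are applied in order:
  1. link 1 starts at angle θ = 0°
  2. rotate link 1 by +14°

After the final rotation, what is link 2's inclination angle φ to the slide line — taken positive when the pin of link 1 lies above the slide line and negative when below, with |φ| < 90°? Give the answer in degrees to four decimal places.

geometry: r = 32 mm, L = 245 mm, e = 20 mm; θ starts at 0°
rotate link 1 by +14°: θ ← 0° +14° = 14°
h = r sin θ − e = 7.741501 − 20 = -12.258499
sin φ = h / L = -12.258499 / 245 = -0.05003469
φ = arcsin(-0.05003469) = -2.867974°

-2.8680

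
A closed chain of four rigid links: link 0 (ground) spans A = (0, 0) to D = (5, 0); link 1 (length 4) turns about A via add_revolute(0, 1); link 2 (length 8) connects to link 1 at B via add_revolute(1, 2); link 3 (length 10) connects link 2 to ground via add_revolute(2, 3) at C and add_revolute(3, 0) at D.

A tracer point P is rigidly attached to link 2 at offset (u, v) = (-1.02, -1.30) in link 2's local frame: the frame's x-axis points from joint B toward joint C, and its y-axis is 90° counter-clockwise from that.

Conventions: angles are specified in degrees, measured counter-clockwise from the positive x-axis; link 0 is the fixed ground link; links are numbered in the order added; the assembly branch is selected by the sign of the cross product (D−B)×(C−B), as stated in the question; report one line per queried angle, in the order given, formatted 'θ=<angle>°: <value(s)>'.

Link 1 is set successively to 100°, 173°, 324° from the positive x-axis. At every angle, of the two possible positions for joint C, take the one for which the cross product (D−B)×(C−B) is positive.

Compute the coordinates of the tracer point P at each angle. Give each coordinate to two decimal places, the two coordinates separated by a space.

A=(0,0), D=(5.00,0)
θ=100°: B = A + 4.00·(cos100°, sin100°) = (-0.6946, 3.9392)
θ=100°: |BD| = 6.9243
θ=100°: circle(B,8.00) ∩ circle(D,10.00): a=0.8626, h=7.9534
θ=100°:   candidates: C₊=(4.5395,9.9894) cross=55.071; C₋=(-4.5098,-3.0924) cross=-55.071
θ=100°:   branch + wants cross > 0 → take C=(4.5395,9.9894) (cross=55.071)
θ=100°: ex = (C−B)/|BC| = (0.6543,0.7563); ey = (-0.7563,0.6543)
θ=100°: P = B + -1.02·ex + -1.30·ey = (-0.3788,2.3173)
θ=173°: B = A + 4.00·(cos173°, sin173°) = (-3.9702, 0.4875)
θ=173°: |BD| = 8.9834
θ=173°: circle(B,8.00) ∩ circle(D,10.00): a=2.4880, h=7.6033
θ=173°:   candidates: C₊=(-1.0732,7.9445) cross=68.303; C₋=(-1.8984,-7.2396) cross=-68.303
θ=173°:   branch + wants cross > 0 → take C=(-1.0732,7.9445) (cross=68.303)
θ=173°: ex = (C−B)/|BC| = (0.3621,0.9321); ey = (-0.9321,0.3621)
θ=173°: P = B + -1.02·ex + -1.30·ey = (-3.1278,-0.9341)
θ=324°: B = A + 4.00·(cos324°, sin324°) = (3.2361, -2.3511)
θ=324°: |BD| = 2.9393
θ=324°: circle(B,8.00) ∩ circle(D,10.00): a=-4.6543, h=6.5067
θ=324°:   candidates: C₊=(-4.7619,-2.1693) cross=19.125; C₋=(5.6476,-9.9790) cross=-19.125
θ=324°:   branch + wants cross > 0 → take C=(-4.7619,-2.1693) (cross=19.125)
θ=324°: ex = (C−B)/|BC| = (-0.9997,0.0227); ey = (-0.0227,-0.9997)
θ=324°: P = B + -1.02·ex + -1.30·ey = (4.2853,-1.0747)

θ=100°: -0.38 2.32
θ=173°: -3.13 -0.93
θ=324°: 4.29 -1.07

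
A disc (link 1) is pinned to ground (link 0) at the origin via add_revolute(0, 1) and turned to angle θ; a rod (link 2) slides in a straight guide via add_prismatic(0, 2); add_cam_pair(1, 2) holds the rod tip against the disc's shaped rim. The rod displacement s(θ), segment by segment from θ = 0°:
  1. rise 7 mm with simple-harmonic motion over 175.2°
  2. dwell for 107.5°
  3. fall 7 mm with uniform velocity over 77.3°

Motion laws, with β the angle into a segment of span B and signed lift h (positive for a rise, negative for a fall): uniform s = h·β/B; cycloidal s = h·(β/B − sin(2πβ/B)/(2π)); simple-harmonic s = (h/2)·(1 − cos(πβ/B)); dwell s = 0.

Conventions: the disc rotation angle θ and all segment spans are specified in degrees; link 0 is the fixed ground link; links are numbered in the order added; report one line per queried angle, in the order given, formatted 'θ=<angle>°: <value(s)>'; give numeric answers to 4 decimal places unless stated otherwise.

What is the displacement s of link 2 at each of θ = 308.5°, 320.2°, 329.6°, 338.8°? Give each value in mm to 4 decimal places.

segment 1 (0° to 175.2°, simple-harmonic, h = 7) is passed completely: s = 0.0000 + (7) = 7.0000
segment 2 (175.2° to 282.7°, dwell): s unchanged at 7.0000
θ = 308.5° falls in segment 3 (282.7° to 360°, uniform, h = -7): β = 308.5 − 282.7 = 25.8°, B = 77.3°; Δs = -7·25.8/77.3 = -2.3364; s = 7.0000 − 2.3364 = 4.6636
θ = 320.2° falls in segment 3 (282.7° to 360°, uniform, h = -7): β = 320.2 − 282.7 = 37.5°, B = 77.3°; Δs = -7·37.5/77.3 = -3.3959; s = 7.0000 − 3.3959 = 3.6041
θ = 329.6° falls in segment 3 (282.7° to 360°, uniform, h = -7): β = 329.6 − 282.7 = 46.9°, B = 77.3°; Δs = -7·46.9/77.3 = -4.2471; s = 7.0000 − 4.2471 = 2.7529
θ = 338.8° falls in segment 3 (282.7° to 360°, uniform, h = -7): β = 338.8 − 282.7 = 56.1°, B = 77.3°; Δs = -7·56.1/77.3 = -5.0802; s = 7.0000 − 5.0802 = 1.9198

θ=308.5°: 4.6636
θ=320.2°: 3.6041
θ=329.6°: 2.7529
θ=338.8°: 1.9198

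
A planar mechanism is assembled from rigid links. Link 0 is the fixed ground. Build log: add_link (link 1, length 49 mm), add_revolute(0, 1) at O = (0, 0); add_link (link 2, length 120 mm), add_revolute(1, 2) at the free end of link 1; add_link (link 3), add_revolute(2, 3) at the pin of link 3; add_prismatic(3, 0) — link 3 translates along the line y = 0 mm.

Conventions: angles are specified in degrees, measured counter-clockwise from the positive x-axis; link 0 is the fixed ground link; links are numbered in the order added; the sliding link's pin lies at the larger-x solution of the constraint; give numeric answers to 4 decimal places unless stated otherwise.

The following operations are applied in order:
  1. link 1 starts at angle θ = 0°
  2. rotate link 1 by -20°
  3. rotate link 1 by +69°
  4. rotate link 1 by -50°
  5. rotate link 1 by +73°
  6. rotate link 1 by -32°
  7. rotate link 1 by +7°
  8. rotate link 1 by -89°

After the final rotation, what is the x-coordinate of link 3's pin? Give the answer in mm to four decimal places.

geometry: r = 49 mm, L = 120 mm, e = 0 mm; θ starts at 0°
rotate link 1 by -20°: θ ← 0° -20° = -20°
rotate link 1 by +69°: θ ← -20° +69° = 49°
rotate link 1 by -50°: θ ← 49° -50° = -1°
rotate link 1 by +73°: θ ← -1° +73° = 72°
rotate link 1 by -32°: θ ← 72° -32° = 40°
rotate link 1 by +7°: θ ← 40° +7° = 47°
rotate link 1 by -89°: θ ← 47° -89° = -42°
crank pin P = (r cos θ, r sin θ) = (36.414096, -32.787400)
h = r sin θ − e = -32.787400 − 0 = -32.787400
x = r cos θ + √(L² − h²) = 36.414096 + 115.433905 = 151.848001

151.8480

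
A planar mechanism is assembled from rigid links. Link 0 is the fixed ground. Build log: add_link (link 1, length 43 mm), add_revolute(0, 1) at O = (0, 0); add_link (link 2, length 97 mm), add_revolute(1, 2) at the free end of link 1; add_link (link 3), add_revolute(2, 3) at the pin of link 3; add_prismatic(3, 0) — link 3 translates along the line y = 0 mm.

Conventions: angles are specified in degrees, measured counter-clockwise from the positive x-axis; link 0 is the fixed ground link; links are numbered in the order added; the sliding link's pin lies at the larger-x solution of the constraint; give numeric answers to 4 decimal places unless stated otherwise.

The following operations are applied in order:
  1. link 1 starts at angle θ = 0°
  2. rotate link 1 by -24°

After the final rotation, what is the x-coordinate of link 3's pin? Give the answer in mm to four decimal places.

geometry: r = 43 mm, L = 97 mm, e = 0 mm; θ starts at 0°
rotate link 1 by -24°: θ ← 0° -24° = -24°
crank pin P = (r cos θ, r sin θ) = (39.282455, -17.489676)
h = r sin θ − e = -17.489676 − 0 = -17.489676
x = r cos θ + √(L² − h²) = 39.282455 + 95.410226 = 134.692681

134.6927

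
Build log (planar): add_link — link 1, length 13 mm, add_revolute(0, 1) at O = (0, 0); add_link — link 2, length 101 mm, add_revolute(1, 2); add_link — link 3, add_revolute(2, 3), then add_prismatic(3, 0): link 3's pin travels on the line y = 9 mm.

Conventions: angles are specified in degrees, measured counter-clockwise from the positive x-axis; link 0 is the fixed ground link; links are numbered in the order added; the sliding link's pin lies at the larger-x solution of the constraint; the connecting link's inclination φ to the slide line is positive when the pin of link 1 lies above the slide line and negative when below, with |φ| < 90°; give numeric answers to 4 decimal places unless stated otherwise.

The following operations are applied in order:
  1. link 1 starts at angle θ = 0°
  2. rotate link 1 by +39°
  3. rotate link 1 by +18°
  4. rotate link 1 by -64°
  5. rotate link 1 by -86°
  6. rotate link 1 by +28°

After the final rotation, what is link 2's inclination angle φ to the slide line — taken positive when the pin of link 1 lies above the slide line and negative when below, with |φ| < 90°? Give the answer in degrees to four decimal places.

geometry: r = 13 mm, L = 101 mm, e = 9 mm; θ starts at 0°
rotate link 1 by +39°: θ ← 0° +39° = 39°
rotate link 1 by +18°: θ ← 39° +18° = 57°
rotate link 1 by -64°: θ ← 57° -64° = -7°
rotate link 1 by -86°: θ ← -7° -86° = -93°
rotate link 1 by +28°: θ ← -93° +28° = -65°
h = r sin θ − e = -11.782001 − 9 = -20.782001
sin φ = h / L = -20.782001 / 101 = -0.20576239
φ = arcsin(-0.20576239) = -11.874132°

-11.8741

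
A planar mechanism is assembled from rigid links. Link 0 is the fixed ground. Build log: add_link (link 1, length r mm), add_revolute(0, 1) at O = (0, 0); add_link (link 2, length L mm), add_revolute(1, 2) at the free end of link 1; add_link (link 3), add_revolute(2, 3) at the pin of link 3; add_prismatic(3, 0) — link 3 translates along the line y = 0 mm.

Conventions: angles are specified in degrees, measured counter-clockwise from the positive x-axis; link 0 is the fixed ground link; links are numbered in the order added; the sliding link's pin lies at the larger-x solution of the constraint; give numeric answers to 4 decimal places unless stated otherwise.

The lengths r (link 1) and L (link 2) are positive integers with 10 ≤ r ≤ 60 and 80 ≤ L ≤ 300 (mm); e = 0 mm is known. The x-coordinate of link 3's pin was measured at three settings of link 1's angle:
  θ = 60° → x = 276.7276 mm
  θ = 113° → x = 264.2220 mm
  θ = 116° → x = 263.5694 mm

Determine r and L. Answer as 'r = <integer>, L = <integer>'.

constraint per measurement: (x − r cos θ)² + (r sin θ − e)² = L²
subtracting the θ₁ and θ₂ equations cancels the r² and L² terms:
r = (x₁² − x₂²) / (2[(x₁cos θ₁ + e sin θ₁) − (x₂cos θ₂ + e sin θ₂)]) = 14.0000 → r = 14
L² = (x₁ − r cos θ₁)² + (r sin θ₁ − e)² = 72899.9782 → L = 270.0000 → L = 270
check at θ₃=116°: x = 263.5694 (printed 263.5694) ✓

r = 14, L = 270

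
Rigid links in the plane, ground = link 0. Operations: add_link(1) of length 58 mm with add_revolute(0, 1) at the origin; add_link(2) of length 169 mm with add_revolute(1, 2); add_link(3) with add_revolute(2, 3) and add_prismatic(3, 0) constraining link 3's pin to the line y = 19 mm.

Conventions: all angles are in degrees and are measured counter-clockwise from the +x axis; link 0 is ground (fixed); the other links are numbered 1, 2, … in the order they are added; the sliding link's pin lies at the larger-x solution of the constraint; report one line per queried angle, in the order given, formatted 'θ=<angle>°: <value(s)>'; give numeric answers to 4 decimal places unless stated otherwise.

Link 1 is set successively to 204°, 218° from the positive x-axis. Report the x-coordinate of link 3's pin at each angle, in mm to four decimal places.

geometry: r = 58 mm, L = 169 mm, e = 19 mm
θ=204°: crank pin P = (r cos θ, r sin θ) = (-52.985637, -23.590725)
θ=204°: h = r sin θ − e = -23.590725 − 19 = -42.590725
θ=204°: x = r cos θ + √(L² − h²) = -52.985637 + 163.545193 = 110.559556
θ=218°: crank pin P = (r cos θ, r sin θ) = (-45.704624, -35.708366)
θ=218°: h = r sin θ − e = -35.708366 − 19 = -54.708366
θ=218°: x = r cos θ + √(L² − h²) = -45.704624 + 159.899952 = 114.195329

θ=204°: 110.5596
θ=218°: 114.1953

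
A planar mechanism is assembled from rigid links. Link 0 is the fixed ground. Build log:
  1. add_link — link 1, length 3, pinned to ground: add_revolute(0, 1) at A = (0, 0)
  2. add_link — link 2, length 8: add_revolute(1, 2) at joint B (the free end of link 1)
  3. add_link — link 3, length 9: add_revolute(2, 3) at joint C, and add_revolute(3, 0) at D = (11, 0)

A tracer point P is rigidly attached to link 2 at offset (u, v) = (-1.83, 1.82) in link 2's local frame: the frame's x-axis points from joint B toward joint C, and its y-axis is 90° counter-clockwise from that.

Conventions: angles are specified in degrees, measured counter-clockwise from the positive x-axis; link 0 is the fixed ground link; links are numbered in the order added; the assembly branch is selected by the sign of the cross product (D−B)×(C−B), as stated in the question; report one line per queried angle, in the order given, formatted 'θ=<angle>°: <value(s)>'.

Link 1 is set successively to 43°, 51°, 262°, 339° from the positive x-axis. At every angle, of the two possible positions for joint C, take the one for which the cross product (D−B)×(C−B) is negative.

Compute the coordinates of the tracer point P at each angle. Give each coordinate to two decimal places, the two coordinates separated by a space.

A=(0,0), D=(11.00,0)
θ=43°: B = A + 3.00·(cos43°, sin43°) = (2.1941, 2.0460)
θ=43°: |BD| = 9.0405
θ=43°: circle(B,8.00) ∩ circle(D,9.00): a=3.5800, h=7.1543
θ=43°:   candidates: C₊=(7.3003,8.2044) cross=64.678; C₋=(4.0621,-5.7328) cross=-64.678
θ=43°:   branch - wants cross < 0 → take C=(4.0621,-5.7328) (cross=-64.678)
θ=43°: ex = (C−B)/|BC| = (0.2335,-0.9724); ey = (0.9724,0.2335)
θ=43°: P = B + -1.83·ex + 1.82·ey = (3.5364,4.2504)
θ=51°: B = A + 3.00·(cos51°, sin51°) = (1.8880, 2.3314)
θ=51°: |BD| = 9.4056
θ=51°: circle(B,8.00) ∩ circle(D,9.00): a=3.7991, h=7.0404
θ=51°:   candidates: C₊=(7.3136,8.2104) cross=66.219; C₋=(3.8233,-5.4309) cross=-66.219
θ=51°:   branch - wants cross < 0 → take C=(3.8233,-5.4309) (cross=-66.219)
θ=51°: ex = (C−B)/|BC| = (0.2419,-0.9703); ey = (0.9703,0.2419)
θ=51°: P = B + -1.83·ex + 1.82·ey = (3.2112,4.5474)
θ=262°: B = A + 3.00·(cos262°, sin262°) = (-0.4175, -2.9708)
θ=262°: |BD| = 11.7977
θ=262°: circle(B,8.00) ∩ circle(D,9.00): a=5.1784, h=6.0979
θ=262°:   candidates: C₊=(3.0584,4.2346) cross=71.941; C₋=(6.1295,-7.5682) cross=-71.941
θ=262°:   branch - wants cross < 0 → take C=(6.1295,-7.5682) (cross=-71.941)
θ=262°: ex = (C−B)/|BC| = (0.8184,-0.5747); ey = (0.5747,0.8184)
θ=262°: P = B + -1.83·ex + 1.82·ey = (-0.8692,-0.4297)
θ=339°: B = A + 3.00·(cos339°, sin339°) = (2.8007, -1.0751)
θ=339°: |BD| = 8.2694
θ=339°: circle(B,8.00) ∩ circle(D,9.00): a=3.1068, h=7.3721
θ=339°:   candidates: C₊=(4.9228,6.6383) cross=60.963; C₋=(6.8397,-7.9807) cross=-60.963
θ=339°:   branch - wants cross < 0 → take C=(6.8397,-7.9807) (cross=-60.963)
θ=339°: ex = (C−B)/|BC| = (0.5049,-0.8632); ey = (0.8632,0.5049)
θ=339°: P = B + -1.83·ex + 1.82·ey = (3.4479,1.4234)

θ=43°: 3.54 4.25
θ=51°: 3.21 4.55
θ=262°: -0.87 -0.43
θ=339°: 3.45 1.42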